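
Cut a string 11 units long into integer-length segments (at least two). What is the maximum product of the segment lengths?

Define m[k] = max over 1≤i<k of i · max(k−i, m[k−i]); the inner max lets the remainder stay uncut if that's better.
m[2] = 1*max(1,0) = 1*1 = 1
m[3] = max(1*2, 2*1) = 2
m[4] = max(1*3, 2*2, 3*1) = 4
m[5] = max(1*4, 2*3, 3*2, 4*1) = 6
m[6] = max(1*6, 2*4, 3*3, 4*2, 5*1) = 9
m[7] = max(1*9, 2*6, 3*4, 4*3, 5*2, 6*1) = 12
m[8] = max(1*12, 2*9, 3*6, …, 6*2, 7*1) = 18
m[9] = max(1*18, 2*12, 3*9, …, 7*2, 8*1) = 27
m[10] = max(1*27, 2*18, 3*12, …, 8*2, 9*1) = 36
m[11] = max(1*36, 2*27, 3*18, …, 9*2, 10*1) = 54
One optimal split: 3 + 3 + 3 + 2; product 3*3*3*2 = 54.

54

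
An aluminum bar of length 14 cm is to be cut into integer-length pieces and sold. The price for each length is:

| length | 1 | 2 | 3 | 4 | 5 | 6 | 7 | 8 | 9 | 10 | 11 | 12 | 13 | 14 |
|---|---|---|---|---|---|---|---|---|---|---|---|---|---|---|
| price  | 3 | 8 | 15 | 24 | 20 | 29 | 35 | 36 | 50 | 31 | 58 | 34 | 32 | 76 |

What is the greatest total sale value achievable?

80

Consider every possible first cut. R[k] is the best of p[i]+R[k−i] over all sellable i≤k.
R[1] = 3
R[2] = max(3+3, 8+0) = 8
R[3] = max(3+8, 8+3, 15+0) = 15
R[4] = max(3+15, 8+8, 15+3, 24+0) = 24
R[5] = max(3+24, 8+15, 15+8, 24+3, 20+0) = 27
R[6] = max(3+27, 8+24, 15+15, 24+8, 20+3, 29+0) = 32
R[7] = max(3+32, 8+27, 15+24, …, 29+3, 35+0) = 39
R[8] = max(3+39, 8+32, 15+27, …, 35+3, 36+0) = 48
R[9] = max(3+48, 8+39, 15+32, …, 36+3, 50+0) = 51
R[10] = max(3+51, 8+48, 15+39, …, 50+3, 31+0) = 56
R[11] = max(3+56, 8+51, 15+48, …, 31+3, 58+0) = 63
R[12] = max(3+63, 8+56, 15+51, …, 58+3, 34+0) = 72
R[13] = max(3+72, 8+63, 15+56, …, 34+3, 32+0) = 75
R[14] = max(3+75, 8+72, 15+63, …, 32+3, 76+0) = 80
One optimal cutting: 4 + 4 + 4 + 2 → $24 + $24 + $24 + $8 = $80.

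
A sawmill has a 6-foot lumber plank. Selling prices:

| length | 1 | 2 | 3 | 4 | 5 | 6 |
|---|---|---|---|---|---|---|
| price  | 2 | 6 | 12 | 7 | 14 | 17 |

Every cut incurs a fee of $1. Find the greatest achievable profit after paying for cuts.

Let r[k] be the best obtainable value from length k. For each k, try every first piece i and keep the best of price[i] + r[k−i] minus the 1 cut fee when i<k.
r[1] = 2
r[2] = max(2+2-1, 6+0) = 6
r[3] = max(2+6-1, 6+2-1, 12+0) = 12
r[4] = max(2+12-1, 6+6-1, 12+2-1, 7+0) = 13
r[5] = max(2+13-1, 6+12-1, 12+6-1, 7+2-1, 14+0) = 17
r[6] = max(2+17-1, 6+13-1, 12+12-1, 7+6-1, 14+2-1, 17+0) = 23
One optimal plan: pieces 3 + 3 (1 cut) → $24 − $1 = $23.

23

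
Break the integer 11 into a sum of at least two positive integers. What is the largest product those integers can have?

54

Define f[k] = max over 1≤i<k of i · max(k−i, f[k−i]); the inner max lets the remainder stay uncut if that's better.
f[2] = 1×max(1,0) = 1×1 = 1
f[3] = 1×max(2,1) = 1×2 = 2
f[4] = 2×max(2,1) = 2×2 = 4
f[5] = 2×max(3,2) = 2×3 = 6
f[6] = 3×max(3,2) = 3×3 = 9
f[7] = 2×max(5,6) = 2×6 = 12
f[8] = 2×max(6,9) = 2×9 = 18
f[9] = 3×max(6,9) = 3×9 = 27
f[10] = 2×max(8,18) = 2×18 = 36
f[11] = 2×max(9,27) = 2×27 = 54
One optimal split: 3 + 3 + 3 + 2; product 3×3×3×2 = 54.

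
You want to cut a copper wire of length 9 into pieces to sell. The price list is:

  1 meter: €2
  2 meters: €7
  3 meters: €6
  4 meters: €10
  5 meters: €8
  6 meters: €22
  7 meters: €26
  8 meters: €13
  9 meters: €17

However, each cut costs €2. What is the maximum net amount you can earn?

Build v[k] bottom-up: v[k] = max over allowed piece i of (p[i] + v[k−i]) − 2 per cut.
v[1] = 2
v[2] = max(2+2-2, 7+0) = 7
v[3] = max(2+7-2, 7+2-2, 6+0) = 7
v[4] = max(2+7-2, 7+7-2, 6+2-2, 10+0) = 12
v[5] = max(2+12-2, 7+7-2, 6+7-2, 10+2-2, 8+0) = 12
v[6] = max(2+12-2, 7+12-2, 6+7-2, 10+7-2, 8+2-2, 22+0) = 22
v[7] = max(2+22-2, 7+12-2, 6+12-2, …, 22+2-2, 26+0) = 26
v[8] = max(2+26-2, 7+22-2, 6+12-2, …, 26+2-2, 13+0) = 27
v[9] = max(2+27-2, 7+26-2, 6+22-2, …, 13+2-2, 17+0) = 31
One optimal plan: pieces 7 + 2 (1 cut) → €33 − €2 = €31.

31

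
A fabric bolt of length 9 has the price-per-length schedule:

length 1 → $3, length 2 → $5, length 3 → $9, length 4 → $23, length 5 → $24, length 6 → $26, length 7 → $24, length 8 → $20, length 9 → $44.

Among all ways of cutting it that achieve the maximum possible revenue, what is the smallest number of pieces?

3

Consider every possible first cut. r[k] is the best of p[i]+r[k−i] over all sellable i≤k.
r[1] = 3
r[2] = max(3+3, 5+0) = 6
r[3] = max(3+6, 5+3, 9+0) = 9
r[4] = max(3+9, 5+6, 9+3, 23+0) = 23
r[5] = max(3+23, 5+9, 9+6, 23+3, 24+0) = 26
r[6] = max(3+26, 5+23, 9+9, 23+6, 24+3, 26+0) = 29
r[7] = max(3+29, 5+26, 9+23, …, 26+3, 24+0) = 32
r[8] = max(3+32, 5+29, 9+26, …, 24+3, 20+0) = 46
r[9] = max(3+46, 5+32, 9+29, …, 20+3, 44+0) = 49
Maximum revenue is $49.
Now minimize piece count subject to staying optimal: for each k, pieces[k] = 1 + min over i with p[i]+r[k−i]=r[k] of pieces[k−i].
pieces[6] = 3
pieces[7] = 2
pieces[8] = 2
pieces[9] = 3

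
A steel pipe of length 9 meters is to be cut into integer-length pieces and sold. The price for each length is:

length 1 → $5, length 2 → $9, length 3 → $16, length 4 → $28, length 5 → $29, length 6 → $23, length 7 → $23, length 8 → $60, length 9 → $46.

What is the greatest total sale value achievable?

Consider every possible first cut. best[k] is the best of p[i]+best[k−i] over all sellable i≤k.
best[1] = 5
best[2] = max(5+5, 9+0) = 10
best[3] = max(5+10, 9+5, 16+0) = 16
best[4] = max(5+16, 9+10, 16+5, 28+0) = 28
best[5] = max(5+28, 9+16, 16+10, 28+5, 29+0) = 33
best[6] = max(5+33, 9+28, 16+16, 28+10, 29+5, 23+0) = 38
best[7] = max(5+38, 9+33, 16+28, …, 23+5, 23+0) = 44
best[8] = max(5+44, 9+38, 16+33, …, 23+5, 60+0) = 60
best[9] = max(5+60, 9+44, 16+38, …, 60+5, 46+0) = 65
One optimal cutting: 8 + 1 → $60 + $5 = $65.

65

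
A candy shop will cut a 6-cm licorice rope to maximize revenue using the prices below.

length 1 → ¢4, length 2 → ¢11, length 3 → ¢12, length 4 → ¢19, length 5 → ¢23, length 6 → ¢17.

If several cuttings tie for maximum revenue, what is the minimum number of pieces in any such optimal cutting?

Build r[k] bottom-up: r[k] = max over allowed piece i of (p[i] + r[k−i]).
r[1] = 4
r[2] = max(4+4, 11+0) = 11
r[3] = max(4+11, 11+4, 12+0) = 15
r[4] = max(4+15, 11+11, 12+4, 19+0) = 22
r[5] = max(4+22, 11+15, 12+11, 19+4, 23+0) = 26
r[6] = max(4+26, 11+22, 12+15, 19+11, 23+4, 17+0) = 33
Maximum revenue is ¢33.
Now minimize piece count subject to staying optimal: for each k, pieces[k] = 1 + min over i with p[i]+r[k−i]=r[k] of pieces[k−i].
pieces[3] = 2
pieces[4] = 2
pieces[5] = 3
pieces[6] = 3

3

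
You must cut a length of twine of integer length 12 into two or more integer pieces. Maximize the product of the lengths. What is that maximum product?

Define P[k] = max over 1≤i<k of i · max(k−i, P[k−i]); the inner max lets the remainder stay uncut if that's better.
Small cases: P[2]=1, P[3]=2, P[4]=4, P[5]=6, P[6]=9, P[7]=12.
P[8] = max(1×12, 2×9, 3×6, …, 6×2, 7×1) = 18
P[9] = max(1×18, 2×12, 3×9, …, 7×2, 8×1) = 27
P[10] = max(1×27, 2×18, 3×12, …, 8×2, 9×1) = 36
P[11] = max(1×36, 2×27, 3×18, …, 9×2, 10×1) = 54
P[12] = max(1×54, 2×36, 3×27, …, 10×2, 11×1) = 81
One optimal split: 3 + 3 + 3 + 3; product 3×3×3×3 = 81.

81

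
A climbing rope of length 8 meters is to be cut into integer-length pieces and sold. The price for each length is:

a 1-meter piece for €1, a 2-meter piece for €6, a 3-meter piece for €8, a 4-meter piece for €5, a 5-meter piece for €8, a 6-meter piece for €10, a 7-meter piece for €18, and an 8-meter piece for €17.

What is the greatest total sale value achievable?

Let v[k] be the best obtainable value from length k. For each k, try every first piece i and keep the best of price[i] + v[k−i].
v[1] = 1
v[2] = max(1+1, 6+0) = 6
v[3] = max(1+6, 6+1, 8+0) = 8
v[4] = max(1+8, 6+6, 8+1, 5+0) = 12
v[5] = max(1+12, 6+8, 8+6, 5+1, 8+0) = 14
v[6] = max(1+14, 6+12, 8+8, 5+6, 8+1, 10+0) = 18
v[7] = max(1+18, 6+14, 8+12, …, 10+1, 18+0) = 20
v[8] = max(1+20, 6+18, 8+14, …, 18+1, 17+0) = 24
One optimal cutting: 2 + 2 + 2 + 2 → €6 + €6 + €6 + €6 = €24.

24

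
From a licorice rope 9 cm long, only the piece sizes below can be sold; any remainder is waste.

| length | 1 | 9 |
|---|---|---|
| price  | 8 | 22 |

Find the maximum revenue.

72

Build r[k] bottom-up: r[k] = max over allowed piece i of (p[i] + r[k−i]).
r[1] = 8
r[2] = 16  (first piece 1, then r[1]=8)
r[3] = 24  (first piece 1, then r[2]=16)
r[4] = 32  (first piece 1, then r[3]=24)
r[5] = 40  (first piece 1, then r[4]=32)
r[6] = 48  (first piece 1, then r[5]=40)
r[7] = 56  (first piece 1, then r[6]=48)
r[8] = 64  (first piece 1, then r[7]=56)
r[9] = max(8+64, 22+0) = 72
One optimal cutting: 1 + 1 + 1 + 1 + 1 + 1 + 1 + 1 + 1 → ¢72.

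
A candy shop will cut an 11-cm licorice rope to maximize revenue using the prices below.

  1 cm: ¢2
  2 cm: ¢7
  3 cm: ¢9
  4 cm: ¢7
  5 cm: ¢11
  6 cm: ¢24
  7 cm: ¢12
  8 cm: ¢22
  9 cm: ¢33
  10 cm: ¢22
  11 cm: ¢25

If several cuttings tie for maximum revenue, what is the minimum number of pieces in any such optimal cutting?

2

Let r[k] be the best obtainable value from length k. For each k, try every first piece i and keep the best of price[i] + r[k−i].
r[1] = 2
r[2] = 7
r[3] = 9  (first piece 1, then r[2]=7)
r[4] = 14  (first piece 2, then r[2]=7)
r[5] = 16  (first piece 1, then r[4]=14)
r[6] = 24
r[7] = 26  (first piece 1, then r[6]=24)
r[8] = 31  (first piece 2, then r[6]=24)
r[9] = 33  (first piece 1, then r[8]=31)
r[10] = 38  (first piece 2, then r[8]=31)
r[11] = 40  (first piece 1, then r[10]=38)
Maximum revenue is ¢40.
Now minimize piece count subject to staying optimal: for each k, pieces[k] = 1 + min over i with p[i]+r[k−i]=r[k] of pieces[k−i].
pieces[8] = 2
pieces[9] = 1
pieces[10] = 3
pieces[11] = 2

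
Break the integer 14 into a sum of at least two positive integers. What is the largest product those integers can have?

Define m[k] = max over 1≤i<k of i · max(k−i, m[k−i]); the inner max lets the remainder stay uncut if that's better.
m[2] = 1*max(1,0) = 1*1 = 1
m[3] = 1*max(2,1) = 1*2 = 2
m[4] = 2*max(2,1) = 2*2 = 4
m[5] = 2*max(3,2) = 2*3 = 6
m[6] = 3*max(3,2) = 3*3 = 9
m[7] = 2*max(5,6) = 2*6 = 12
m[8] = 2*max(6,9) = 2*9 = 18
m[9] = 3*max(6,9) = 3*9 = 27
m[10] = 2*max(8,18) = 2*18 = 36
m[11] = 2*max(9,27) = 2*27 = 54
m[12] = 3*max(9,27) = 3*27 = 81
m[13] = 2*max(11,54) = 2*54 = 108
m[14] = 2*max(12,81) = 2*81 = 162
One optimal split: 3 + 3 + 3 + 3 + 2; product 3*3*3*3*2 = 162.

162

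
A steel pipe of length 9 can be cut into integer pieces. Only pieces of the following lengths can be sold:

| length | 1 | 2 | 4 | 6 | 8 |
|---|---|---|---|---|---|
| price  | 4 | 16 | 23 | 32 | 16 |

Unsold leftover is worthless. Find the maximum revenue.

Let best[k] be the best obtainable value from length k. For each k, try every first piece i and keep the best of price[i] + best[k−i].
best[1] = 4
best[2] = 16
best[3] = 20  (first piece 1, then best[2]=16)
best[4] = 32  (first piece 2, then best[2]=16)
best[5] = 36  (first piece 1, then best[4]=32)
best[6] = 48  (first piece 2, then best[4]=32)
best[7] = 52  (first piece 1, then best[6]=48)
best[8] = 64  (first piece 2, then best[6]=48)
best[9] = 68  (first piece 1, then best[8]=64)
One optimal cutting: 2 + 2 + 2 + 2 + 1 → $68.

68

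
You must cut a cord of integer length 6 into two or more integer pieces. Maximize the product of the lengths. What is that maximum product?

9

Define f[k] = max over 1≤i<k of i · max(k−i, f[k−i]); the inner max lets the remainder stay uncut if that's better.
f[2] = 1·max(1,0) = 1·1 = 1
f[3] = 1·max(2,1) = 1·2 = 2
f[4] = 2·max(2,1) = 2·2 = 4
f[5] = 2·max(3,2) = 2·3 = 6
f[6] = 3·max(3,2) = 3·3 = 9
One optimal split: 3 + 3; product 3·3 = 9.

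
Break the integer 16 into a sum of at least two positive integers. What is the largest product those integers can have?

324

Let m[k] be the best product for length k (with at least one cut). For each first piece i, the rest contributes max(k−i, m[k−i]).
m[2] = 1×max(1,0) = 1×1 = 1
m[3] = max(1×2, 2×1) = 2
m[4] = max(1×3, 2×2, 3×1) = 4
m[5] = max(1×4, 2×3, 3×2, 4×1) = 6
m[6] = max(1×6, 2×4, 3×3, 4×2, 5×1) = 9
m[7] = max(1×9, 2×6, 3×4, 4×3, 5×2, 6×1) = 12
m[8] = max(1×12, 2×9, 3×6, …, 6×2, 7×1) = 18
m[9] = max(1×18, 2×12, 3×9, …, 7×2, 8×1) = 27
m[10] = max(1×27, 2×18, 3×12, …, 8×2, 9×1) = 36
m[11] = max(1×36, 2×27, 3×18, …, 9×2, 10×1) = 54
m[12] = max(1×54, 2×36, 3×27, …, 10×2, 11×1) = 81
m[13] = max(1×81, 2×54, 3×36, …, 11×2, 12×1) = 108
m[14] = max(1×108, 2×81, 3×54, …, 12×2, 13×1) = 162
m[15] = max(1×162, 2×108, 3×81, …, 13×2, 14×1) = 243
m[16] = max(1×243, 2×162, 3×108, …, 14×2, 15×1) = 324
One optimal split: 3 + 3 + 3 + 3 + 2 + 2; product 3×3×3×3×2×2 = 324.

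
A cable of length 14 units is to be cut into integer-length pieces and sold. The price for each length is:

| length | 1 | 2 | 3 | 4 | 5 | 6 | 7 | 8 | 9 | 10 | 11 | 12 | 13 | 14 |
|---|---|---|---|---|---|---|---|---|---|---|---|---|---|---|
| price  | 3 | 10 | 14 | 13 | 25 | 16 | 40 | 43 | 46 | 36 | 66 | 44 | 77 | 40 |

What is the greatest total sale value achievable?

Build best[k] bottom-up: best[k] = max over allowed piece i of (p[i] + best[k−i]).
best[1] = 3
best[2] = 10
best[3] = 14
best[4] = 20  (first piece 2, then best[2]=10)
best[5] = 25
best[6] = 30  (first piece 2, then best[4]=20)
best[7] = 40
best[8] = 43  (first piece 1, then best[7]=40)
best[9] = 50  (first piece 2, then best[7]=40)
best[10] = 54  (first piece 3, then best[7]=40)
best[11] = 66
best[12] = 69  (first piece 1, then best[11]=66)
best[13] = 77
best[14] = 80  (first piece 1, then best[13]=77)
One optimal cutting: 13 + 1 → $77 + $3 = $80.

80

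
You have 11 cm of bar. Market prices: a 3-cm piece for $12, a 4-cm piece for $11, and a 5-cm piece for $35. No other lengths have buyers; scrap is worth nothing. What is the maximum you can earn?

Build best[k] bottom-up: best[k] = max over allowed piece i of (p[i] + best[k−i]).
best[1] = 0
best[2] = 0
best[3] = 12
best[4] = 12
best[5] = 35
best[6] = 35
best[7] = 35
best[8] = 47  (first piece 3, then best[5]=35)
best[9] = 47
best[10] = 70  (first piece 5, then best[5]=35)
best[11] = 70
One optimal cutting: pieces 5 + 5 with 1 cm of scrap → $70.

70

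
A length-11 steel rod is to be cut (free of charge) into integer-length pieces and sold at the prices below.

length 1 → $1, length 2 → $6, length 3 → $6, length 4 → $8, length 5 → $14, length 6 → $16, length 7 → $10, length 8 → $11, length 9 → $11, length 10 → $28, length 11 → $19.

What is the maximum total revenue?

32

Consider every possible first cut. r[k] is the best of p[i]+r[k−i] over all sellable i≤k.
r[1] = 1
r[2] = max(1+1, 6+0) = 6
r[3] = max(1+6, 6+1, 6+0) = 7
r[4] = max(1+7, 6+6, 6+1, 8+0) = 12
r[5] = max(1+12, 6+7, 6+6, 8+1, 14+0) = 14
r[6] = max(1+14, 6+12, 6+7, 8+6, 14+1, 16+0) = 18
r[7] = max(1+18, 6+14, 6+12, …, 16+1, 10+0) = 20
r[8] = max(1+20, 6+18, 6+14, …, 10+1, 11+0) = 24
r[9] = max(1+24, 6+20, 6+18, …, 11+1, 11+0) = 26
r[10] = max(1+26, 6+24, 6+20, …, 11+1, 28+0) = 30
r[11] = max(1+30, 6+26, 6+24, …, 28+1, 19+0) = 32
One optimal cutting: 5 + 2 + 2 + 2 → $14 + $6 + $6 + $6 = $32.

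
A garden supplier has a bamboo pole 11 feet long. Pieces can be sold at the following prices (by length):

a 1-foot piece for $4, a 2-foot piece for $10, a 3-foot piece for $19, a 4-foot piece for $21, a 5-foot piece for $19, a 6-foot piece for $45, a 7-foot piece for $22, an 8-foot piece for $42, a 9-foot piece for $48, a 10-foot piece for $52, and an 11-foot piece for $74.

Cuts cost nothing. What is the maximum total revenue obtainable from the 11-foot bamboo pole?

74

Build v[k] bottom-up: v[k] = max over allowed piece i of (p[i] + v[k−i]).
v[1] = 4
v[2] = max(4+4, 10+0) = 10
v[3] = max(4+10, 10+4, 19+0) = 19
v[4] = max(4+19, 10+10, 19+4, 21+0) = 23
v[5] = max(4+23, 10+19, 19+10, 21+4, 19+0) = 29
v[6] = max(4+29, 10+23, 19+19, 21+10, 19+4, 45+0) = 45
v[7] = max(4+45, 10+29, 19+23, …, 45+4, 22+0) = 49
v[8] = max(4+49, 10+45, 19+29, …, 22+4, 42+0) = 55
v[9] = max(4+55, 10+49, 19+45, …, 42+4, 48+0) = 64
v[10] = max(4+64, 10+55, 19+49, …, 48+4, 52+0) = 68
v[11] = max(4+68, 10+64, 19+55, …, 52+4, 74+0) = 74
One optimal cutting: 6 + 3 + 2 → $45 + $19 + $10 = $74.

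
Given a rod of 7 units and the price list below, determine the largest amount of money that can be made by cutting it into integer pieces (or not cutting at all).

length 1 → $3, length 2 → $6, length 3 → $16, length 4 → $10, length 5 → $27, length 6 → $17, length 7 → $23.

35

Let v[k] be the best obtainable value from length k. For each k, try every first piece i and keep the best of price[i] + v[k−i].
v[1] = 3
v[2] = 6  (first piece 1, then v[1]=3)
v[3] = 16
v[4] = 19  (first piece 1, then v[3]=16)
v[5] = 27
v[6] = 32  (first piece 3, then v[3]=16)
v[7] = 35  (first piece 1, then v[6]=32)
One optimal cutting: 3 + 3 + 1 → $16 + $16 + $3 = $35.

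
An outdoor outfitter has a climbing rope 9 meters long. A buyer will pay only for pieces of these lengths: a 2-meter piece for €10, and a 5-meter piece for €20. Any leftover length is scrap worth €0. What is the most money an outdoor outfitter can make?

Consider every possible first cut. f[k] is the best of p[i]+f[k−i] over all sellable i≤k.
f[1] = 0
f[2] = 10
f[3] = 10
f[4] = 20  (first piece 2, then f[2]=10)
f[5] = max(10+10, 20+0) = 20
f[6] = max(10+20, 20+0) = 30
f[7] = max(10+20, 20+10) = 30
f[8] = max(10+30, 20+10) = 40
f[9] = max(10+30, 20+20) = 40
One optimal cutting: pieces 2 + 2 + 2 + 2 with 1 meter of scrap → €40.

40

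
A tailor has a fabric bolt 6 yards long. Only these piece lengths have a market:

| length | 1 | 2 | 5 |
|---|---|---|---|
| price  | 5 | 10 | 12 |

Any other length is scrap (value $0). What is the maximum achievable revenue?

30

Consider every possible first cut. best[k] is the best of p[i]+best[k−i] over all sellable i≤k.
best[1] = 5
best[2] = 10  (first piece 1, then best[1]=5)
best[3] = 15  (first piece 1, then best[2]=10)
best[4] = 20  (first piece 1, then best[3]=15)
best[5] = 25  (first piece 1, then best[4]=20)
best[6] = 30  (first piece 1, then best[5]=25)
One optimal cutting: 1 + 1 + 1 + 1 + 1 + 1 → $30.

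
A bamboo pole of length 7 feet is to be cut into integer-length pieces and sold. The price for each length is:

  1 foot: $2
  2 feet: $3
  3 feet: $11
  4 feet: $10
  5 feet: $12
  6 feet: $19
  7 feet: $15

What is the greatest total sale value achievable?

24

Let best[k] be the best obtainable value from length k. For each k, try every first piece i and keep the best of price[i] + best[k−i].
best[1] = 2
best[2] = max(2+2, 3+0) = 4
best[3] = max(2+4, 3+2, 11+0) = 11
best[4] = max(2+11, 3+4, 11+2, 10+0) = 13
best[5] = max(2+13, 3+11, 11+4, 10+2, 12+0) = 15
best[6] = max(2+15, 3+13, 11+11, 10+4, 12+2, 19+0) = 22
best[7] = max(2+22, 3+15, 11+13, …, 19+2, 15+0) = 24
One optimal cutting: 3 + 3 + 1 → $11 + $11 + $2 = $24.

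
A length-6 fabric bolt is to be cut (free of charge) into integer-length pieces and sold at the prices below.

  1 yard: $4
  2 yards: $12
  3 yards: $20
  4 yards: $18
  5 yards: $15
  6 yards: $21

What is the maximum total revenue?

40

Build v[k] bottom-up: v[k] = max over allowed piece i of (p[i] + v[k−i]).
v[1] = 4
v[2] = max(4+4, 12+0) = 12
v[3] = max(4+12, 12+4, 20+0) = 20
v[4] = max(4+20, 12+12, 20+4, 18+0) = 24
v[5] = max(4+24, 12+20, 20+12, 18+4, 15+0) = 32
v[6] = max(4+32, 12+24, 20+20, 18+12, 15+4, 21+0) = 40
One optimal cutting: 3 + 3 → $20 + $20 = $40.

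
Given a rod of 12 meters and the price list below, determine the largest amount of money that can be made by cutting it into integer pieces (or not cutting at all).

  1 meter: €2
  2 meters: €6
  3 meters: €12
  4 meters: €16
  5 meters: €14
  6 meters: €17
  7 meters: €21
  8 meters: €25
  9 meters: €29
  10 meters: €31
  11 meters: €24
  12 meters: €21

Build v[k] bottom-up: v[k] = max over allowed piece i of (p[i] + v[k−i]).
v[1] = 2
v[2] = 6
v[3] = 12
v[4] = 16
v[5] = 18  (first piece 1, then v[4]=16)
v[6] = 24  (first piece 3, then v[3]=12)
v[7] = 28  (first piece 3, then v[4]=16)
v[8] = 32  (first piece 4, then v[4]=16)
v[9] = 36  (first piece 3, then v[6]=24)
v[10] = 40  (first piece 3, then v[7]=28)
v[11] = 44  (first piece 3, then v[8]=32)
v[12] = 48  (first piece 3, then v[9]=36)
One optimal cutting: 3 + 3 + 3 + 3 → €12 + €12 + €12 + €12 = €48.

48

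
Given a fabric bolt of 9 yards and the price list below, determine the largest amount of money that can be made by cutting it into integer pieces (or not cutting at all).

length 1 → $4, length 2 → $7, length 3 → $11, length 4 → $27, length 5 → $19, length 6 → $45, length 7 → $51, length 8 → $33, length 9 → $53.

59

Let best[k] be the best obtainable value from length k. For each k, try every first piece i and keep the best of price[i] + best[k−i].
best[1] = 4
best[2] = max(4+4, 7+0) = 8
best[3] = max(4+8, 7+4, 11+0) = 12
best[4] = max(4+12, 7+8, 11+4, 27+0) = 27
best[5] = max(4+27, 7+12, 11+8, 27+4, 19+0) = 31
best[6] = max(4+31, 7+27, 11+12, 27+8, 19+4, 45+0) = 45
best[7] = max(4+45, 7+31, 11+27, …, 45+4, 51+0) = 51
best[8] = max(4+51, 7+45, 11+31, …, 51+4, 33+0) = 55
best[9] = max(4+55, 7+51, 11+45, …, 33+4, 53+0) = 59
One optimal cutting: 7 + 1 + 1 → $51 + $4 + $4 = $59.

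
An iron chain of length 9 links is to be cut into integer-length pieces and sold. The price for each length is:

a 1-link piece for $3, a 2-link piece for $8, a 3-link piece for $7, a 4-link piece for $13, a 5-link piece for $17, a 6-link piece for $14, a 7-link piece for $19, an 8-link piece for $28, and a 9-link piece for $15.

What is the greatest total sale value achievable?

Consider every possible first cut. best[k] is the best of p[i]+best[k−i] over all sellable i≤k.
best[1] = 3
best[2] = max(3+3, 8+0) = 8
best[3] = max(3+8, 8+3, 7+0) = 11
best[4] = max(3+11, 8+8, 7+3, 13+0) = 16
best[5] = max(3+16, 8+11, 7+8, 13+3, 17+0) = 19
best[6] = max(3+19, 8+16, 7+11, 13+8, 17+3, 14+0) = 24
best[7] = max(3+24, 8+19, 7+16, …, 14+3, 19+0) = 27
best[8] = max(3+27, 8+24, 7+19, …, 19+3, 28+0) = 32
best[9] = max(3+32, 8+27, 7+24, …, 28+3, 15+0) = 35
One optimal cutting: 2 + 2 + 2 + 2 + 1 → $8 + $8 + $8 + $8 + $3 = $35.

35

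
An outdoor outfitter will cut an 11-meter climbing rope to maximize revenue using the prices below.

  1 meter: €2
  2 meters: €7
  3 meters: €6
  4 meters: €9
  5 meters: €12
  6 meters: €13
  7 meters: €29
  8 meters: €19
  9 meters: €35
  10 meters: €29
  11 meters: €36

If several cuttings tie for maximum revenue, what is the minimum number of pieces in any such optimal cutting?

Consider every possible first cut. r[k] is the best of p[i]+r[k−i] over all sellable i≤k.
r[1] = 2
r[2] = 7
r[3] = 9  (first piece 1, then r[2]=7)
r[4] = 14  (first piece 2, then r[2]=7)
r[5] = 16  (first piece 1, then r[4]=14)
r[6] = 21  (first piece 2, then r[4]=14)
r[7] = 29
r[8] = 31  (first piece 1, then r[7]=29)
r[9] = 36  (first piece 2, then r[7]=29)
r[10] = 38  (first piece 1, then r[9]=36)
r[11] = 43  (first piece 2, then r[9]=36)
Maximum revenue is €43.
Now minimize piece count subject to staying optimal: for each k, pieces[k] = 1 + min over i with p[i]+r[k−i]=r[k] of pieces[k−i].
pieces[8] = 2
pieces[9] = 2
pieces[10] = 3
pieces[11] = 3

3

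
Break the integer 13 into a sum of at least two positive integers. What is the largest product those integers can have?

Define g[k] = max over 1≤i<k of i · max(k−i, g[k−i]); the inner max lets the remainder stay uncut if that's better.
Small cases: g[2]=1, g[3]=2, g[4]=4, g[5]=6, g[6]=9.
g[7] = 2×max(5,6) = 2×6 = 12
g[8] = 2×max(6,9) = 2×9 = 18
g[9] = 3×max(6,9) = 3×9 = 27
g[10] = 2×max(8,18) = 2×18 = 36
g[11] = 2×max(9,27) = 2×27 = 54
g[12] = 3×max(9,27) = 3×27 = 81
g[13] = 2×max(11,54) = 2×54 = 108
One optimal split: 3 + 3 + 3 + 2 + 2; product 3×3×3×2×2 = 108.

108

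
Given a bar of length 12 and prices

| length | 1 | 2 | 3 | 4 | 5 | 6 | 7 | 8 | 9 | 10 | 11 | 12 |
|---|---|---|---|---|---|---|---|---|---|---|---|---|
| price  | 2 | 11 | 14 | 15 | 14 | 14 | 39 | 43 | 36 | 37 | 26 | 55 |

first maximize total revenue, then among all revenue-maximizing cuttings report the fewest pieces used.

6

Build r[k] bottom-up: r[k] = max over allowed piece i of (p[i] + r[k−i]).
r[1] = 2
r[2] = 11
r[3] = 14
r[4] = 22  (first piece 2, then r[2]=11)
r[5] = 25  (first piece 2, then r[3]=14)
r[6] = 33  (first piece 2, then r[4]=22)
r[7] = 39
r[8] = 44  (first piece 2, then r[6]=33)
r[9] = 50  (first piece 2, then r[7]=39)
r[10] = 55  (first piece 2, then r[8]=44)
r[11] = 61  (first piece 2, then r[9]=50)
r[12] = 66  (first piece 2, then r[10]=55)
Maximum revenue is 66.
Now minimize piece count subject to staying optimal: for each k, pieces[k] = 1 + min over i with p[i]+r[k−i]=r[k] of pieces[k−i].
pieces[9] = 2
pieces[10] = 5
pieces[11] = 3
pieces[12] = 6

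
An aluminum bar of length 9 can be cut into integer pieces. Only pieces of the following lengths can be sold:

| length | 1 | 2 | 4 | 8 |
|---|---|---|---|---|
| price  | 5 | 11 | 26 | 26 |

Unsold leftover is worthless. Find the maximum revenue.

Consider every possible first cut. r[k] is the best of p[i]+r[k−i] over all sellable i≤k.
r[1] = 5
r[2] = 11
r[3] = 16  (first piece 1, then r[2]=11)
r[4] = 26
r[5] = 31  (first piece 1, then r[4]=26)
r[6] = 37  (first piece 2, then r[4]=26)
r[7] = 42  (first piece 1, then r[6]=37)
r[8] = 52  (first piece 4, then r[4]=26)
r[9] = 57  (first piece 1, then r[8]=52)
One optimal cutting: 4 + 4 + 1 → $57.

57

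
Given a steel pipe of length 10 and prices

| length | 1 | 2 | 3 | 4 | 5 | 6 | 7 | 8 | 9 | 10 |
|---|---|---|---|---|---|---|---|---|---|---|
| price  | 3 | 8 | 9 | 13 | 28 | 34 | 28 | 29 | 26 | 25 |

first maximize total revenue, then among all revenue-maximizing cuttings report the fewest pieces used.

Let r[k] be the best obtainable value from length k. For each k, try every first piece i and keep the best of price[i] + r[k−i].
r[1] = 3
r[2] = max(3+3, 8+0) = 8
r[3] = max(3+8, 8+3, 9+0) = 11
r[4] = max(3+11, 8+8, 9+3, 13+0) = 16
r[5] = max(3+16, 8+11, 9+8, 13+3, 28+0) = 28
r[6] = max(3+28, 8+16, 9+11, 13+8, 28+3, 34+0) = 34
r[7] = max(3+34, 8+28, 9+16, …, 34+3, 28+0) = 37
r[8] = max(3+37, 8+34, 9+28, …, 28+3, 29+0) = 42
r[9] = max(3+42, 8+37, 9+34, …, 29+3, 26+0) = 45
r[10] = max(3+45, 8+42, 9+37, …, 26+3, 25+0) = 56
Maximum revenue is $56.
Now minimize piece count subject to staying optimal: for each k, pieces[k] = 1 + min over i with p[i]+r[k−i]=r[k] of pieces[k−i].
pieces[7] = 2
pieces[8] = 2
pieces[9] = 3
pieces[10] = 2

2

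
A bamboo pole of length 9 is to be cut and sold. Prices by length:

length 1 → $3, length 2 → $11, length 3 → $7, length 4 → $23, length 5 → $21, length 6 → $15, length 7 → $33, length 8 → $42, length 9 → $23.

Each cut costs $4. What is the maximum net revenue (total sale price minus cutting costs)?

Let net[k] be the best obtainable value from length k. For each k, try every first piece i and keep the best of price[i] + net[k−i] minus the 4 cut fee when i<k.
net[1] = 3
net[2] = 11
net[3] = 10  (first piece 1, then net[2]=11)
net[4] = 23
net[5] = 22  (first piece 1, then net[4]=23)
net[6] = 30  (first piece 2, then net[4]=23)
net[7] = 33
net[8] = 42  (first piece 4, then net[4]=23)
net[9] = 41  (first piece 1, then net[8]=42)
One optimal plan: pieces 4 + 4 + 1 (2 cuts) → $49 − $8 = $41.

41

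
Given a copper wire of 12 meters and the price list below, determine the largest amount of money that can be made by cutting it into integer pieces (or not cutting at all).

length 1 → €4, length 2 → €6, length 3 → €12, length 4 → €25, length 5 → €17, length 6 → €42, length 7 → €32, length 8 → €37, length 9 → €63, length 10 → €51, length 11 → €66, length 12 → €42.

84

Consider every possible first cut. r[k] is the best of p[i]+r[k−i] over all sellable i≤k.
r[1] = 4
r[2] = max(4+4, 6+0) = 8
r[3] = max(4+8, 6+4, 12+0) = 12
r[4] = max(4+12, 6+8, 12+4, 25+0) = 25
r[5] = max(4+25, 6+12, 12+8, 25+4, 17+0) = 29
r[6] = max(4+29, 6+25, 12+12, 25+8, 17+4, 42+0) = 42
r[7] = max(4+42, 6+29, 12+25, …, 42+4, 32+0) = 46
r[8] = max(4+46, 6+42, 12+29, …, 32+4, 37+0) = 50
r[9] = max(4+50, 6+46, 12+42, …, 37+4, 63+0) = 63
r[10] = max(4+63, 6+50, 12+46, …, 63+4, 51+0) = 67
r[11] = max(4+67, 6+63, 12+50, …, 51+4, 66+0) = 71
r[12] = max(4+71, 6+67, 12+63, …, 66+4, 42+0) = 84
One optimal cutting: 6 + 6 → €42 + €42 = €84.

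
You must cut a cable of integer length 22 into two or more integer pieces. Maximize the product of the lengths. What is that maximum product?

Fill g[k] for k=2..22: at each k try every first piece i and multiply by the better of (k−i) uncut or g[k−i].
Small cases: g[2]=1, g[3]=2, g[4]=4, g[5]=6, g[6]=9, g[7]=12, g[8]=18, g[9]=27, g[10]=36, g[11]=54, g[12]=81, g[13]=108, g[14]=162, g[15]=243, g[16]=324, g[17]=486.
g[18] = 3*max(15,243) = 3*243 = 729
g[19] = 2*max(17,486) = 2*486 = 972
g[20] = 2*max(18,729) = 2*729 = 1458
g[21] = 3*max(18,729) = 3*729 = 2187
g[22] = 2*max(20,1458) = 2*1458 = 2916
One optimal split: 3 + 3 + 3 + 3 + 3 + 3 + 2 + 2; product 3*3*3*3*3*3*2*2 = 2916.

2916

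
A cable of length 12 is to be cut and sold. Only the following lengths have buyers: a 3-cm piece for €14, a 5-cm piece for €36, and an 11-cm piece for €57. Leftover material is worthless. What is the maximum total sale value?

72

Let best[k] be the best obtainable value from length k. For each k, try every first piece i and keep the best of price[i] + best[k−i].
best[1] = 0
best[2] = 0
best[3] = 14
best[4] = 14
best[5] = 36
best[6] = 36
best[7] = 36
best[8] = 50  (first piece 3, then best[5]=36)
best[9] = 50
best[10] = 72  (first piece 5, then best[5]=36)
best[11] = 72
best[12] = 72
One optimal cutting: pieces 5 + 5 with 2 cm of scrap → €72.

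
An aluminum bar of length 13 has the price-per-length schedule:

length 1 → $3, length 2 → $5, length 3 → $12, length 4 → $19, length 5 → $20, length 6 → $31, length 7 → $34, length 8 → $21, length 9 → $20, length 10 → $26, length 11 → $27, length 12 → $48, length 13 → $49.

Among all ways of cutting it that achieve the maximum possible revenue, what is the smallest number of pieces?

2

Let r[k] be the best obtainable value from length k. For each k, try every first piece i and keep the best of price[i] + r[k−i].
r[1] = 3
r[2] = max(3+3, 5+0) = 6
r[3] = max(3+6, 5+3, 12+0) = 12
r[4] = max(3+12, 5+6, 12+3, 19+0) = 19
r[5] = max(3+19, 5+12, 12+6, 19+3, 20+0) = 22
r[6] = max(3+22, 5+19, 12+12, 19+6, 20+3, 31+0) = 31
r[7] = max(3+31, 5+22, 12+19, …, 31+3, 34+0) = 34
r[8] = max(3+34, 5+31, 12+22, …, 34+3, 21+0) = 38
r[9] = max(3+38, 5+34, 12+31, …, 21+3, 20+0) = 43
r[10] = max(3+43, 5+38, 12+34, …, 20+3, 26+0) = 50
r[11] = max(3+50, 5+43, 12+38, …, 26+3, 27+0) = 53
r[12] = max(3+53, 5+50, 12+43, …, 27+3, 48+0) = 62
r[13] = max(3+62, 5+53, 12+50, …, 48+3, 49+0) = 65
Maximum revenue is $65.
Now minimize piece count subject to staying optimal: for each k, pieces[k] = 1 + min over i with p[i]+r[k−i]=r[k] of pieces[k−i].
pieces[10] = 2
pieces[11] = 2
pieces[12] = 2
pieces[13] = 2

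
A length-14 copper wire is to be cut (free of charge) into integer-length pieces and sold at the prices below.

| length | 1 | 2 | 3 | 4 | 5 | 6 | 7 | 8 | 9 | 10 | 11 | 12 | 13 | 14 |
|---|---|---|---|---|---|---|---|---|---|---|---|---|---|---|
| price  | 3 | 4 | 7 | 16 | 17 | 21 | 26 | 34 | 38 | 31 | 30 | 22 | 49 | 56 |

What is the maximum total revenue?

57

Consider every possible first cut. v[k] is the best of p[i]+v[k−i] over all sellable i≤k.
v[1] = 3
v[2] = max(3+3, 4+0) = 6
v[3] = max(3+6, 4+3, 7+0) = 9
v[4] = max(3+9, 4+6, 7+3, 16+0) = 16
v[5] = max(3+16, 4+9, 7+6, 16+3, 17+0) = 19
v[6] = max(3+19, 4+16, 7+9, 16+6, 17+3, 21+0) = 22
v[7] = max(3+22, 4+19, 7+16, …, 21+3, 26+0) = 26
v[8] = max(3+26, 4+22, 7+19, …, 26+3, 34+0) = 34
v[9] = max(3+34, 4+26, 7+22, …, 34+3, 38+0) = 38
v[10] = max(3+38, 4+34, 7+26, …, 38+3, 31+0) = 41
v[11] = max(3+41, 4+38, 7+34, …, 31+3, 30+0) = 44
v[12] = max(3+44, 4+41, 7+38, …, 30+3, 22+0) = 50
v[13] = max(3+50, 4+44, 7+41, …, 22+3, 49+0) = 54
v[14] = max(3+54, 4+50, 7+44, …, 49+3, 56+0) = 57
One optimal cutting: 9 + 4 + 1 → €38 + €16 + €3 = €57.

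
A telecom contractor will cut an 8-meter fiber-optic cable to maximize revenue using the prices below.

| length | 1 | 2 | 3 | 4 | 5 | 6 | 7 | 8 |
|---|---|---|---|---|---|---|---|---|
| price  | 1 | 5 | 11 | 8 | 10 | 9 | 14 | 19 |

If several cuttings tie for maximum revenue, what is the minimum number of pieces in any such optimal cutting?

Consider every possible first cut. r[k] is the best of p[i]+r[k−i] over all sellable i≤k.
r[1] = 1
r[2] = 5
r[3] = 11
r[4] = 12  (first piece 1, then r[3]=11)
r[5] = 16  (first piece 2, then r[3]=11)
r[6] = 22  (first piece 3, then r[3]=11)
r[7] = 23  (first piece 1, then r[6]=22)
r[8] = 27  (first piece 2, then r[6]=22)
Maximum revenue is $27.
Now minimize piece count subject to staying optimal: for each k, pieces[k] = 1 + min over i with p[i]+r[k−i]=r[k] of pieces[k−i].
pieces[5] = 2
pieces[6] = 2
pieces[7] = 3
pieces[8] = 3

3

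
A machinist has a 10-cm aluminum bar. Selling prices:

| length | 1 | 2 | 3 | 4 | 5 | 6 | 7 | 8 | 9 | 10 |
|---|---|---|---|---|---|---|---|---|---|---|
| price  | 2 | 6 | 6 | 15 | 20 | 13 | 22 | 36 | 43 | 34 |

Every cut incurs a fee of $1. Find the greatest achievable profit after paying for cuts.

44

Consider every possible first cut. r[k] is the best of p[i]+r[k−i] over all sellable i≤k, charging 1 whenever i<k.
r[1] = 2
r[2] = 6
r[3] = 7  (first piece 1, then r[2]=6)
r[4] = 15
r[5] = 20
r[6] = 21  (first piece 1, then r[5]=20)
r[7] = 25  (first piece 2, then r[5]=20)
r[8] = 36
r[9] = 43
r[10] = 44  (first piece 1, then r[9]=43)
One optimal plan: pieces 9 + 1 (1 cut) → $45 − $1 = $44.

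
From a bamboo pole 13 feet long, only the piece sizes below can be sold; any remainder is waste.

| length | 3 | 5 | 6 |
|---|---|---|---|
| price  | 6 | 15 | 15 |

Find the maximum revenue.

Let r[k] be the best obtainable value from length k. For each k, try every first piece i and keep the best of price[i] + r[k−i].
r[1] = 0
r[2] = 0
r[3] = 6
r[4] = 6
r[5] = max(6+0, 15+0) = 15
r[6] = max(6+6, 15+0, 15+0) = 15
r[7] = max(6+6, 15+0, 15+0) = 15
r[8] = max(6+15, 15+6, 15+0) = 21
r[9] = max(6+15, 15+6, 15+6) = 21
r[10] = max(6+15, 15+15, 15+6) = 30
r[11] = max(6+21, 15+15, 15+15) = 30
r[12] = max(6+21, 15+15, 15+15) = 30
r[13] = max(6+30, 15+21, 15+15) = 36
One optimal cutting: 5 + 5 + 3 → $36.

36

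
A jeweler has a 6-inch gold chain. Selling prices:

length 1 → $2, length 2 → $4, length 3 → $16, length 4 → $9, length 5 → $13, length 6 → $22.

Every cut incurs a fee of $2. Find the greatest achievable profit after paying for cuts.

Build net[k] bottom-up: net[k] = max over allowed piece i of (p[i] + net[k−i]) − 2 per cut.
net[1] = 2
net[2] = max(2+2-2, 4+0) = 4
net[3] = max(2+4-2, 4+2-2, 16+0) = 16
net[4] = max(2+16-2, 4+4-2, 16+2-2, 9+0) = 16
net[5] = max(2+16-2, 4+16-2, 16+4-2, 9+2-2, 13+0) = 18
net[6] = max(2+18-2, 4+16-2, 16+16-2, 9+4-2, 13+2-2, 22+0) = 30
One optimal plan: pieces 3 + 3 (1 cut) → $32 − $2 = $30.

30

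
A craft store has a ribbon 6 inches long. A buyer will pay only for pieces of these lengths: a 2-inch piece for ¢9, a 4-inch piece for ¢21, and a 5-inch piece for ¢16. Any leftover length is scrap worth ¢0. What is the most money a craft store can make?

30

Consider every possible first cut. best[k] is the best of p[i]+best[k−i] over all sellable i≤k.
best[1] = 0
best[2] = 9
best[3] = 9
best[4] = max(9+9, 21+0) = 21
best[5] = max(9+9, 21+0, 16+0) = 21
best[6] = max(9+21, 21+9, 16+0) = 30
One optimal cutting: 4 + 2 → ¢30.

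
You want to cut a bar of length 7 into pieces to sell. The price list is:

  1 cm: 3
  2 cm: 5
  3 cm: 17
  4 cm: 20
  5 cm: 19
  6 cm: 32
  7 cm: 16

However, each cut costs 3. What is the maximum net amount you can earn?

Build v[k] bottom-up: v[k] = max over allowed piece i of (p[i] + v[k−i]) − 3 per cut.
v[1] = 3
v[2] = max(3+3-3, 5+0) = 5
v[3] = max(3+5-3, 5+3-3, 17+0) = 17
v[4] = max(3+17-3, 5+5-3, 17+3-3, 20+0) = 20
v[5] = max(3+20-3, 5+17-3, 17+5-3, 20+3-3, 19+0) = 20
v[6] = max(3+20-3, 5+20-3, 17+17-3, 20+5-3, 19+3-3, 32+0) = 32
v[7] = max(3+32-3, 5+20-3, 17+20-3, …, 32+3-3, 16+0) = 34
One optimal plan: pieces 4 + 3 (1 cut) → 37 − 3 = 34.

34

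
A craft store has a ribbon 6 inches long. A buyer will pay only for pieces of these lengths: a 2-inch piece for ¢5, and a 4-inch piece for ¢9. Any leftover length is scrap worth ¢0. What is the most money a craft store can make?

Let best[k] be the best obtainable value from length k. For each k, try every first piece i and keep the best of price[i] + best[k−i].
best[1] = 0
best[2] = 5
best[3] = 5
best[4] = max(5+5, 9+0) = 10
best[5] = max(5+5, 9+0) = 10
best[6] = max(5+10, 9+5) = 15
One optimal cutting: 2 + 2 + 2 → ¢15.

15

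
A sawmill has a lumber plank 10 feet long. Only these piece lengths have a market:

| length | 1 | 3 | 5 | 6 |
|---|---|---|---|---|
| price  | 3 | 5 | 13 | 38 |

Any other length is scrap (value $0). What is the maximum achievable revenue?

Let f[k] be the best obtainable value from length k. For each k, try every first piece i and keep the best of price[i] + f[k−i].
f[1] = 3
f[2] = 6  (first piece 1, then f[1]=3)
f[3] = 9  (first piece 1, then f[2]=6)
f[4] = 12  (first piece 1, then f[3]=9)
f[5] = 15  (first piece 1, then f[4]=12)
f[6] = 38
f[7] = 41  (first piece 1, then f[6]=38)
f[8] = 44  (first piece 1, then f[7]=41)
f[9] = 47  (first piece 1, then f[8]=44)
f[10] = 50  (first piece 1, then f[9]=47)
One optimal cutting: 6 + 1 + 1 + 1 + 1 → $50.

50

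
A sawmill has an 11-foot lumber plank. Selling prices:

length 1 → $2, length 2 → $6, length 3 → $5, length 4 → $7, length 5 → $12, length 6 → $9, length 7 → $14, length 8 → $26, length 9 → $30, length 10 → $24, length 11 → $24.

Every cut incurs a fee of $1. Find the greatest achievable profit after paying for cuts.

Build net[k] bottom-up: net[k] = max over allowed piece i of (p[i] + net[k−i]) − 1 per cut.
net[1] = 2
net[2] = max(2+2-1, 6+0) = 6
net[3] = max(2+6-1, 6+2-1, 5+0) = 7
net[4] = max(2+7-1, 6+6-1, 5+2-1, 7+0) = 11
net[5] = max(2+11-1, 6+7-1, 5+6-1, 7+2-1, 12+0) = 12
net[6] = max(2+12-1, 6+11-1, 5+7-1, 7+6-1, 12+2-1, 9+0) = 16
net[7] = max(2+16-1, 6+12-1, 5+11-1, …, 9+2-1, 14+0) = 17
net[8] = max(2+17-1, 6+16-1, 5+12-1, …, 14+2-1, 26+0) = 26
net[9] = max(2+26-1, 6+17-1, 5+16-1, …, 26+2-1, 30+0) = 30
net[10] = max(2+30-1, 6+26-1, 5+17-1, …, 30+2-1, 24+0) = 31
net[11] = max(2+31-1, 6+30-1, 5+26-1, …, 24+2-1, 24+0) = 35
One optimal plan: pieces 9 + 2 (1 cut) → $36 − $1 = $35.

35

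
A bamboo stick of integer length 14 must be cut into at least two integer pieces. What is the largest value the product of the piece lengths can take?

162

Fill f[k] for k=2..14: at each k try every first piece i and multiply by the better of (k−i) uncut or f[k−i].
f[2] = 1*max(1,0) = 1*1 = 1
f[3] = 1*max(2,1) = 1*2 = 2
f[4] = 2*max(2,1) = 2*2 = 4
f[5] = 2*max(3,2) = 2*3 = 6
f[6] = 3*max(3,2) = 3*3 = 9
f[7] = 2*max(5,6) = 2*6 = 12
f[8] = 2*max(6,9) = 2*9 = 18
f[9] = 3*max(6,9) = 3*9 = 27
f[10] = 2*max(8,18) = 2*18 = 36
f[11] = 2*max(9,27) = 2*27 = 54
f[12] = 3*max(9,27) = 3*27 = 81
f[13] = 2*max(11,54) = 2*54 = 108
f[14] = 2*max(12,81) = 2*81 = 162
One optimal split: 3 + 3 + 3 + 3 + 2; product 3*3*3*3*2 = 162.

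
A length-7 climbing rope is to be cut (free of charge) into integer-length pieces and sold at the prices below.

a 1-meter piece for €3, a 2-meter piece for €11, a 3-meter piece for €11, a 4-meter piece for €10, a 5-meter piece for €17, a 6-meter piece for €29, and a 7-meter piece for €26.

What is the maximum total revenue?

36

Build R[k] bottom-up: R[k] = max over allowed piece i of (p[i] + R[k−i]).
R[1] = 3
R[2] = max(3+3, 11+0) = 11
R[3] = max(3+11, 11+3, 11+0) = 14
R[4] = max(3+14, 11+11, 11+3, 10+0) = 22
R[5] = max(3+22, 11+14, 11+11, 10+3, 17+0) = 25
R[6] = max(3+25, 11+22, 11+14, 10+11, 17+3, 29+0) = 33
R[7] = max(3+33, 11+25, 11+22, …, 29+3, 26+0) = 36
One optimal cutting: 2 + 2 + 2 + 1 → €11 + €11 + €11 + €3 = €36.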